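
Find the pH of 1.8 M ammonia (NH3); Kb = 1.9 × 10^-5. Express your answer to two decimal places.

NH3 + H2O ⇌ NH4+ + OH-
Let x = [OH-] at equilibrium. Kb = x²/(1.8 − x).
Since Kb ≪ C₀, x ≈ √(Kb·C₀) = 5.85 × 10^-3 M.
(x/C₀ = 0.32% < 5%, so the approximation holds.)
pOH = −log(5.85 × 10^-3) = 2.23; pH = 14.00 − 2.23 = 11.77

pH = 11.77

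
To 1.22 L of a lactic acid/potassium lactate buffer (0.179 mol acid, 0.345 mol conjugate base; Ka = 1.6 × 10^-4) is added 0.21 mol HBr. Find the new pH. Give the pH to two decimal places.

pH = 3.34

After neutralization: n(CH3CH(OH)COOH) = 0.389 mol, n(CH3CH(OH)COO-) = 0.135 mol.
pKa = −log(1.6 × 10^-4) = 3.796
pH = pKa + log(n_CH3CH(OH)COO-/n_CH3CH(OH)COOH) = 3.796 + log(0.135/0.389) = 3.796 + (-0.460)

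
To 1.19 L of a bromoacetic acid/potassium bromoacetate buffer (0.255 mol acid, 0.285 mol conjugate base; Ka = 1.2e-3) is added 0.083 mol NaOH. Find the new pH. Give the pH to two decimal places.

After neutralization: n(BrCH2COOH) = 0.172 mol, n(BrCH2COO-) = 0.368 mol.
pKa = −log(1.2 × 10^-3) = 2.921
pH = pKa + log([A⁻]/[HA]) = 2.921 + log(0.368/0.172) = 2.921 +0.330

pH = 3.25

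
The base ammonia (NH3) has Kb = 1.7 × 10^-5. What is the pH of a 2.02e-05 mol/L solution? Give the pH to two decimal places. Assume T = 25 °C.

pH = 9.08

NH3 + H2O ⇌ NH4+ + OH-
From the ICE table, Kb = x²/(2.02e-05 − x) = 1.7 × 10^-5.
Here C₀/Kb ≈ 1.19, so the small-x approximation fails. Use the quadratic:
x = (−Kb + √(Kb² + 4·Kb·C₀))/2 = 1.19 × 10^-5 M
pOH = 4.92, so pH = 14.00 − pOH = 9.08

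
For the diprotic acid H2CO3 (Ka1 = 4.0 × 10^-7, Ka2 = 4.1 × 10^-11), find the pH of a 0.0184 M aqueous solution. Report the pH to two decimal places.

pH = 4.07

Ka1 ≫ Ka2, so treat the first dissociation as the only significant source of H+.
Ka1 = x²/(0.0184 − x) = 4.0 × 10^-7
x ≈ √(4.0 × 10^-7 × 0.0184) = 8.58 × 10^-5 M
pH = −log(8.58 × 10^-5) = 4.07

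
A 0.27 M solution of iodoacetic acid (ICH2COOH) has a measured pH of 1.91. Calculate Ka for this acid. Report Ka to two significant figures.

Ka = 5.9 × 10^-4

[H+] = 10^(-1.91) = 1.23 × 10^-2 M
At equilibrium [HA] = 0.27 − 1.23 × 10^-2 = 2.58 × 10^-1 M
Ka = [H+][A-]/[HA] = (1.23 × 10^-2)² / 2.58 × 10^-1 = 5.9 × 10^-4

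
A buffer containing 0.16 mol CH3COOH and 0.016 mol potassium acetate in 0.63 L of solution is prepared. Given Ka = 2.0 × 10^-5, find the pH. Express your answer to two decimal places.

pH = 3.70

pKa = −log(2.0 × 10^-5) = 4.699
Henderson–Hasselbalch: pH = pKa + log([CH3COO-]/[CH3COOH]) = 4.699 + log(0.016/0.16)
pH = 4.699 + (-1.000) = 3.70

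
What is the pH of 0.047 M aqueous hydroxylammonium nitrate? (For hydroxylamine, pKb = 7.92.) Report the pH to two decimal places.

NH3OH+ is the conjugate acid of the weak base NH2OH.
Kb = 10^(−7.92) = 1.20 × 10^-8
Ka = Kw/Kb = 1.0×10^-14 / 1.20 × 10^-8 = 8.33 × 10^-7
Let x = [H+] at equilibrium. Ka = x²/(0.047 − x).
Since Ka ≪ C₀, x ≈ √(Ka·C₀) = 1.98 × 10^-4 M.
pH = −log(1.98 × 10^-4) = 3.70

pH = 3.70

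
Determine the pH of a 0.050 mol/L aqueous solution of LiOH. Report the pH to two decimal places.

pH = 12.70

LiOH is a strong base; [OH-] = 0.05 M.
pOH = -log(0.05) = 1.30
pH = 14.00 - 1.30 = 12.70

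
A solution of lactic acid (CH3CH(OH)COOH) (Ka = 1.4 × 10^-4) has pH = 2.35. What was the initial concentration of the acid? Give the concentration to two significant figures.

C₀ = 1.5 × 10^-1 M

[H+] = 10^(-2.35) = 4.47 × 10^-3 M = x
Ka = x²/(C₀ − x) ⇒ C₀ = x + x²/Ka
C₀ = 4.47 × 10^-3 + (4.47 × 10^-3)²/(1.4 × 10^-4) = 1.47 × 10^-1 M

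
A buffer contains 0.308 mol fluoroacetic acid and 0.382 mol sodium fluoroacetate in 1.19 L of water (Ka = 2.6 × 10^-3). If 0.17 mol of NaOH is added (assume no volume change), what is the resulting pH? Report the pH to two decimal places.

After neutralization: n(FCH2COOH) = 0.138 mol, n(FCH2COO-) = 0.552 mol.
pKa = −log(2.6 × 10^-3) = 2.585
Henderson–Hasselbalch with mole ratio 0.552/0.138: pH = 2.585 + (+0.602)

pH = 3.19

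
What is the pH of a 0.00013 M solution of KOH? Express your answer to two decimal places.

KOH is a strong base; [OH-] = 0.00013 M.
pOH = -log(0.00013) = 3.89
pH = 14.00 - 3.89 = 10.11

pH = 10.11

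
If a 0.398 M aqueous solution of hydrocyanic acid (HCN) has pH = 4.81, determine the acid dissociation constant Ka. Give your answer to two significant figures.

[H+] = 10^(-4.81) = 1.55 × 10^-5 M
At equilibrium [HA] = 0.398 − 1.55 × 10^-5 = 3.98 × 10^-1 M
Ka = [H+][A-]/[HA] = (1.55 × 10^-5)² / 3.98 × 10^-1 = 6.0 × 10^-10

Ka = 6.0 × 10^-10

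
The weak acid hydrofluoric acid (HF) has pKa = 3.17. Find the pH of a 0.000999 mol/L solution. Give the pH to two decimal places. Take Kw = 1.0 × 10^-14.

pH = 3.26

HF ⇌ F- + H+
Ka = 10^(−3.17) = 6.76 × 10^-4
Ka = [H+]²/(0.000999 − [H+]) = 6.76 × 10^-4
The 5% rule fails; solving [H+]² + Ka·[H+] − Ka·C₀ = 0 exactly:
[H+] = (−Ka + √(Ka² + 4·Ka·C₀))/2 = 5.51 × 10^-4 M
pH = −log[H+] = −log(5.51 × 10^-4) = 3.26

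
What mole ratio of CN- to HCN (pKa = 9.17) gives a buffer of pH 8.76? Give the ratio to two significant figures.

ratio = 0.39

pH = pKa + log(r) ⇒ log(r) = 8.76 − 9.17 = -0.41
r = [CN-]/[HCN] = 10^(-0.41) = 0.389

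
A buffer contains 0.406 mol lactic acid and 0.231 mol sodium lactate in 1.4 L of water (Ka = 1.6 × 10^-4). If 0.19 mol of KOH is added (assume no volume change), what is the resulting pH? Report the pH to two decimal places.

pH = 4.09

OH- converts CH3CH(OH)COOH to CH3CH(OH)COO-: CH3CH(OH)COOH → 0.216 mol, CH3CH(OH)COO- → 0.421 mol.
pKa = −log(1.6 × 10^-4) = 3.796
Henderson–Hasselbalch with mole ratio 0.421/0.216: pH = 3.796 + (+0.290)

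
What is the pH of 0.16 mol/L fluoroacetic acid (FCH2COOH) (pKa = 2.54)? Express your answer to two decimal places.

FCH2COOH ⇌ FCH2COO- + H+
Ka = 10^(−2.54) = 2.88 × 10^-3
From the ICE table, Ka = [H+]²/(0.16 − [H+]) = 2.88 × 10^-3.
[H+] is not negligible relative to C₀; solve [H+]² + 0.00288·[H+] − 0.000461 = 0.
[H+] = [−0.00288 + √(0.00288² + 0.00184)]/2 = 2.01 × 10^-2 M
pH = −log(2.01 × 10^-2) = 1.70

pH = 1.70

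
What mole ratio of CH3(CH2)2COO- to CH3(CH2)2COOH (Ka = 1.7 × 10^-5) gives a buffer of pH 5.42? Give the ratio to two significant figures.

ratio = 4.5

pKa = -log(1.7 × 10^-5) = 4.770
pH = pKa + log(r) ⇒ log(r) = 5.42 − 4.770 = +0.650
r = [CH3(CH2)2COO-]/[CH3(CH2)2COOH] = 10^(+0.650) = 4.47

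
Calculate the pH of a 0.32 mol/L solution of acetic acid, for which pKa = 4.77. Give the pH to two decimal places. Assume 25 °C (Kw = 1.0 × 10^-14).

CH3COOH ⇌ CH3COO- + H+
Ka = 10^(−4.77) = 1.70 × 10^-5
From the ICE table, Ka = x²/(0.32 − x) = 1.70 × 10^-5.
Since Ka ≪ C₀, x ≈ √(Ka·C₀) = 2.33 × 10^-3 M.
Check: 0.73% ionized — well under 5%, approximation valid.
pH = −log[H+] = −log(2.33 × 10^-3) = 2.63

pH = 2.63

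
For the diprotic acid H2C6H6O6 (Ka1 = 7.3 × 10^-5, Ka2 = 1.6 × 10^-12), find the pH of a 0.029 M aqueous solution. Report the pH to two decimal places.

Ka1 ≫ Ka2, so treat the first dissociation as the only significant source of H+.
Ka1 = x²/(0.029 − x) = 7.3 × 10^-5
Solving the quadratic: x = (−Ka1 + √(Ka1² + 4·Ka1·C₀))/2 = 1.42 × 10^-3 M
pH = −log(1.42 × 10^-3) = 2.85

pH = 2.85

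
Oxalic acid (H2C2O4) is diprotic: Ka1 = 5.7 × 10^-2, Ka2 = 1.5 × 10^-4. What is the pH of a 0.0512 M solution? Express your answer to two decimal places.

pH = 1.49

Since Ka1 ≫ Ka2, the first ionization dominates [H+].
Ka1 = x²/(0.0512 − x) = 5.7 × 10^-2
Solving the quadratic: x = (−Ka1 + √(Ka1² + 4·Ka1·C₀))/2 = 3.26 × 10^-2 M
pH = −log(3.26 × 10^-2) = 1.49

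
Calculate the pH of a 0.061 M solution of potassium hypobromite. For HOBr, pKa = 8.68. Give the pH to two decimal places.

pH = 10.73

OBr- is the conjugate base of the weak acid HOBr.
Ka = 10^(−8.68) = 2.09 × 10^-9
Kb = Kw/Ka = 1.0×10^-14 / 2.09 × 10^-9 = 4.78 × 10^-6
Kb = [OH-]²/(0.061 − [OH-]) = 4.78 × 10^-6
Since Kb ≪ C₀, [OH-] ≈ √(Kb·C₀) = 5.40 × 10^-4 M.
([OH-]/C₀ = 0.89% < 5%, so the approximation holds.)
pOH = −log(5.40 × 10^-4) = 3.27; pH = 14.00 − 3.27 = 10.73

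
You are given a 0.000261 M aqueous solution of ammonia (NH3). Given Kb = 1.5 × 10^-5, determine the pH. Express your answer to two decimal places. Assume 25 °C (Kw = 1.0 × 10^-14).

pH = 9.74

NH3 + H2O ⇌ NH4+ + OH-
Let x = [OH-] at equilibrium. Kb = x²/(0.000261 − x).
Here C₀/Kb ≈ 17.4, so the small-x approximation fails. Use the quadratic:
x = (−Kb + √(Kb² + 4·Kb·C₀))/2 = 5.55 × 10^-5 M
pOH = −log(5.55 × 10^-5) = 4.26; pH = 14.00 − 4.26 = 9.74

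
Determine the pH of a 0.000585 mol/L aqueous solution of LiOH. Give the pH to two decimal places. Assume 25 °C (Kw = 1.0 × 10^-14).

pH = 10.77

LiOH is a strong base; [OH-] = 0.000585 M.
pOH = -log(0.000585) = 3.23
pH = 14.00 - 3.23 = 10.77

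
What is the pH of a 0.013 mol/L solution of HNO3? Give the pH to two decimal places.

HNO3 is a strong acid and dissociates completely, so [H+] = 0.013 M.
pH = -log(0.013) = 1.89

pH = 1.89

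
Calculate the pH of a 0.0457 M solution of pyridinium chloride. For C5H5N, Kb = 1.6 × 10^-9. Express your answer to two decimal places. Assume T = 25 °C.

C5H5NH+ is the conjugate acid of the weak base C5H5N.
Ka = Kw/Kb = 1.0×10^-14 / 1.6 × 10^-9 = 6.25 × 10^-6
Ka = [H+]²/(0.0457 − [H+]) = 6.25 × 10^-6
Neglecting [H+] in the denominator: [H+] = √(6.25 × 10^-6 × 0.0457) = 5.34 × 10^-4 M
([H+]/C₀ = 1.2% < 5%, so the approximation holds.)
pH = −log(5.34 × 10^-4) = 3.27

pH = 3.27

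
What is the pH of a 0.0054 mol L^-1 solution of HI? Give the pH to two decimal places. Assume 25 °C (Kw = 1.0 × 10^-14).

HI is a strong acid and dissociates completely, so [H+] = 0.0054 M.
pH = -log(0.0054) = 2.27

pH = 2.27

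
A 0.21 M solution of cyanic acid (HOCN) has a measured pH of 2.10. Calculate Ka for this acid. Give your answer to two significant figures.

Ka = 3.1 × 10^-4

[H+] = 10^(-2.10) = 7.94 × 10^-3 M
At equilibrium [HA] = 0.21 − 7.94 × 10^-3 = 2.02 × 10^-1 M
Ka = [H+][A-]/[HA] = (7.94 × 10^-3)² / 2.02 × 10^-1 = 3.1 × 10^-4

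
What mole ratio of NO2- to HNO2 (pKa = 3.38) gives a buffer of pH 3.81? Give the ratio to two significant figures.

ratio = 2.7

pH = pKa + log(r) ⇒ log(r) = 3.81 − 3.38 = +0.43
r = [NO2-]/[HNO2] = 10^(+0.43) = 2.69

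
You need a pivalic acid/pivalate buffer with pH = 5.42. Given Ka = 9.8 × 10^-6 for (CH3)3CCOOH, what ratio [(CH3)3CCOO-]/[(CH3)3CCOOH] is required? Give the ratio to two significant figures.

ratio = 2.6

pKa = -log(9.8 × 10^-6) = 5.009
pH = pKa + log(r) ⇒ log(r) = 5.42 − 5.009 = +0.411
r = [(CH3)3CCOO-]/[(CH3)3CCOOH] = 10^(+0.411) = 2.58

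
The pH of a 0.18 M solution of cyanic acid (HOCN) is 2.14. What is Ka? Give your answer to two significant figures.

[H+] = 10^(-2.14) = 7.24 × 10^-3 M
At equilibrium [HA] = 0.18 − 7.24 × 10^-3 = 1.73 × 10^-1 M
Ka = [H+][A-]/[HA] = (7.24 × 10^-3)² / 1.73 × 10^-1 = 3.0 × 10^-4

Ka = 3.0 × 10^-4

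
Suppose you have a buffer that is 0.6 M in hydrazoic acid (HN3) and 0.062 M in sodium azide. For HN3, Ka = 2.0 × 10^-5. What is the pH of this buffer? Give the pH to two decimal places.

pKa = −log(2.0 × 10^-5) = 4.699
Henderson–Hasselbalch: pH = pKa + log([N3-]/[HN3]) = 4.699 + log(0.062/0.6)
pH = 4.699 + (-0.986) = 3.71

pH = 3.71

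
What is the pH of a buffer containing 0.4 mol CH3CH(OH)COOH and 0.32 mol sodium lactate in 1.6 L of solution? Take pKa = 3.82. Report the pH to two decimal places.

pH = 3.72

Using pH = pKa + log([base]/[acid]) with [base]/[acid] = 0.32/0.4:
pH = 3.82 + (-0.097) = 3.72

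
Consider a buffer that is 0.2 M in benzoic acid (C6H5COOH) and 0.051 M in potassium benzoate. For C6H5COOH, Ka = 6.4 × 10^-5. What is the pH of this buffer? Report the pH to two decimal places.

pH = 3.60

pKa = −log(6.4 × 10^-5) = 4.194
Using pH = pKa + log([base]/[acid]) with [base]/[acid] = 0.051/0.2:
pH = 4.194 + (-0.593) = 3.60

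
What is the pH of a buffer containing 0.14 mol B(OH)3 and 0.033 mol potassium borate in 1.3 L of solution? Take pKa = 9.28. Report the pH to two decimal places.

pH = pKa + log([A⁻]/[HA]) = 9.28 + log(0.033/0.14)
pH = 9.28 + (-0.628) = 8.65

pH = 8.65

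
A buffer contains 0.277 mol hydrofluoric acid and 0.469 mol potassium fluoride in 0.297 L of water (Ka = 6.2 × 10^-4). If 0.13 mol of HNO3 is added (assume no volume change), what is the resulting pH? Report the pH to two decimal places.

Added H+ converts F- to HF: HF → 0.407 mol, F- → 0.339 mol.
pKa = −log(6.2 × 10^-4) = 3.208
Henderson–Hasselbalch with mole ratio 0.339/0.407: pH = 3.208 + (-0.079)

pH = 3.13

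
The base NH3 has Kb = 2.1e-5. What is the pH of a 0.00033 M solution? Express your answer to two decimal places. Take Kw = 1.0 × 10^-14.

NH3 + H2O ⇌ NH4+ + OH-
Kb = x²/(0.00033 − x) = 2.1 × 10^-5
x is not negligible relative to C₀; solve x² + 2.1e-05·x − 6.93e-09 = 0.
x = (−Kb + √(Kb² + 4·Kb·C₀))/2 = 7.34 × 10^-5 M
pOH = 4.13, so pH = 14.00 − pOH = 9.87

pH = 9.87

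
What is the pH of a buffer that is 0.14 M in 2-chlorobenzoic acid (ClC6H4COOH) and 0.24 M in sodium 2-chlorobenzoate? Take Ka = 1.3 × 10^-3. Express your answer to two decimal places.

pH = 3.12

pKa = −log(1.3 × 10^-3) = 2.886
Henderson–Hasselbalch: pH = pKa + log([ClC6H4COO-]/[ClC6H4COOH]) = 2.886 + log(0.24/0.14)
pH = 2.886 + (+0.234) = 3.12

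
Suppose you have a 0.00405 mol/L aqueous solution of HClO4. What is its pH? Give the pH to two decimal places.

HClO4 is a strong acid and dissociates completely, so [H+] = 0.00405 M.
pH = -log(0.00405) = 2.39

pH = 2.39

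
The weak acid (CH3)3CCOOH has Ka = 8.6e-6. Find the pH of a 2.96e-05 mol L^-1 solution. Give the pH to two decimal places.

(CH3)3CCOOH ⇌ (CH3)3CCOO- + H+
Let x = [H+] at equilibrium. Ka = x²/(2.96e-05 − x).
The 5% rule fails; solving x² + Ka·x − Ka·C₀ = 0 exactly:
x = [−8.6e-06 + √(8.6e-06² + 1.02e-09)]/2 = 1.22 × 10^-5 M
pH = −log(1.22 × 10^-5) = 4.91

pH = 4.91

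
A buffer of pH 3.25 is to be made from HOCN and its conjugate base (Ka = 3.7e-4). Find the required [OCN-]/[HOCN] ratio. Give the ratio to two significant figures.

pKa = -log(3.7 × 10^-4) = 3.432
pH = pKa + log(r) ⇒ log(r) = 3.25 − 3.432 = -0.182
r = [OCN-]/[HOCN] = 10^(-0.182) = 0.658

ratio = 0.66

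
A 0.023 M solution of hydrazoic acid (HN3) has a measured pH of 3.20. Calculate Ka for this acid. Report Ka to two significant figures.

Ka = 1.8 × 10^-5

[H+] = 10^(-3.20) = 6.31 × 10^-4 M
At equilibrium [HA] = 0.023 − 6.31 × 10^-4 = 2.24 × 10^-2 M
Ka = [H+][A-]/[HA] = (6.31 × 10^-4)² / 2.24 × 10^-2 = 1.8 × 10^-5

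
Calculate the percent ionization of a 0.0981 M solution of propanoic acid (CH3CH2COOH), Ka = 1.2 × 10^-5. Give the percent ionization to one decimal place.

1.1%

CH3CH2COOH ⇌ CH3CH2COO- + H+; let x = [H+] at equilibrium.
x ≈ √(Ka·C₀) = √(1.2 × 10^-5 × 0.0981) = 1.08 × 10^-3 M
Fraction ionized = 1.08 × 10^-3 / 0.0981 = 0.0110 → 1.1%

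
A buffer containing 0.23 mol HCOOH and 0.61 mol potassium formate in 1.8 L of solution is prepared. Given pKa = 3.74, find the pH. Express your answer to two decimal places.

pH = 4.16

pH = pKa + log([A⁻]/[HA]) = 3.74 + log(0.61/0.23)
pH = 3.74 + (+0.424) = 4.16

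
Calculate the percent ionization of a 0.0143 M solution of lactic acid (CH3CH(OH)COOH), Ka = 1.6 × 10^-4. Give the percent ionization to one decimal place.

CH3CH(OH)COOH ⇌ CH3CH(OH)COO- + H+; let x = [H+] at equilibrium.
Ka = x²/(C₀ − x); solving the quadratic gives x = 1.43 × 10^-3 M.
% ionization = x/C₀ × 100% = 1.43 × 10^-3/0.0143 × 100% = 10.0%

10.0%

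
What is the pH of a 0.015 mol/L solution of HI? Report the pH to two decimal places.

HI is a strong acid and dissociates completely, so [H+] = 0.015 M.
pH = -log(0.015) = 1.82

pH = 1.82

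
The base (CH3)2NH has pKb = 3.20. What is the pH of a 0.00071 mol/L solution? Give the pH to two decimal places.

pH = 10.63

(CH3)2NH + H2O ⇌ (CH3)2NH2+ + OH-
Kb = 10^(−3.20) = 6.31 × 10^-4
Kb = [OH-]²/(0.00071 − [OH-]) = 6.31 × 10^-4
The 5% rule fails; solving [OH-]² + Kb·[OH-] − Kb·C₀ = 0 exactly:
[OH-] = [−0.000631 + √(0.000631² + 1.79e-06)]/2 = 4.24 × 10^-4 M
pOH = 3.37, so pH = 14.00 − pOH = 10.63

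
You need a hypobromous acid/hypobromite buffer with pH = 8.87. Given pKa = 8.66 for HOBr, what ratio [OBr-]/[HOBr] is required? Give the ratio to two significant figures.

ratio = 1.6

pH = pKa + log(r) ⇒ log(r) = 8.87 − 8.66 = +0.21
r = [OBr-]/[HOBr] = 10^(+0.21) = 1.62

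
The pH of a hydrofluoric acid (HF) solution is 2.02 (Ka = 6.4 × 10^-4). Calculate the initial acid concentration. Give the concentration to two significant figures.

C₀ = 1.5 × 10^-1 M

[H+] = 10^(-2.02) = 9.55 × 10^-3 M = x
Ka = x²/(C₀ − x) ⇒ C₀ = x + x²/Ka
C₀ = 9.55 × 10^-3 + (9.55 × 10^-3)²/(6.4 × 10^-4) = 1.52 × 10^-1 M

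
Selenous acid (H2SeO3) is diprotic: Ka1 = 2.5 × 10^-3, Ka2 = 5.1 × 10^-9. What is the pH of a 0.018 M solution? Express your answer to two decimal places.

pH = 2.25

Ka1 ≫ Ka2, so treat the first dissociation as the only significant source of H+.
Ka1 = x²/(0.018 − x) = 2.5 × 10^-3
Solving the quadratic: x = (−Ka1 + √(Ka1² + 4·Ka1·C₀))/2 = 5.57 × 10^-3 M
pH = −log(5.57 × 10^-3) = 2.25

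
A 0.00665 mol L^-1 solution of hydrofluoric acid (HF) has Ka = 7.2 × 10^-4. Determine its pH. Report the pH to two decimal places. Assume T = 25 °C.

pH = 2.73

HF ⇌ F- + H+
Ka = [H+]²/(0.00665 − [H+]) = 7.2 × 10^-4
The 5% rule fails; solving [H+]² + Ka·[H+] − Ka·C₀ = 0 exactly:
[H+] = (−Ka + √(Ka² + 4·Ka·C₀))/2 = 1.86 × 10^-3 M
pH = −log(1.86 × 10^-3) = 2.73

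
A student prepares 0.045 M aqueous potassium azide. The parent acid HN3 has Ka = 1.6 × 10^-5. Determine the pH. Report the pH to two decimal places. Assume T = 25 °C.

pH = 8.72

N3- is the conjugate base of the weak acid HN3.
Kb = Kw/Ka = 1.0×10^-14 / 1.6 × 10^-5 = 6.25 × 10^-10
From the ICE table, Kb = [OH-]²/(0.045 − [OH-]) = 6.25 × 10^-10.
Since Kb ≪ C₀, [OH-] ≈ √(Kb·C₀) = 5.30 × 10^-6 M.
pOH = 5.28, so pH = 14.00 − pOH = 8.72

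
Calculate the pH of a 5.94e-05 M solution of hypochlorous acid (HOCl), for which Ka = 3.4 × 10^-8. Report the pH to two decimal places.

HOCl ⇌ OCl- + H+
Ka = [H+]²/(5.94e-05 − [H+]) = 3.4 × 10^-8
Neglecting [H+] in the denominator: [H+] = √(3.4 × 10^-8 × 5.94e-05) = 1.42 × 10^-6 M
pH = −log[H+] = −log(1.42 × 10^-6) = 5.85

pH = 5.85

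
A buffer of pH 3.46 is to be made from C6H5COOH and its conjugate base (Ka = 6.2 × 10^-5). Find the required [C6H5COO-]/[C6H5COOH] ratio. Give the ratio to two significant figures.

ratio = 0.18

pKa = -log(6.2 × 10^-5) = 4.208
pH = pKa + log(r) ⇒ log(r) = 3.46 − 4.208 = -0.748
r = [C6H5COO-]/[C6H5COOH] = 10^(-0.748) = 0.179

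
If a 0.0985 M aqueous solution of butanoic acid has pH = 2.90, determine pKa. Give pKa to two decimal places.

[H+] = 10^(-2.90) = 1.26 × 10^-3 M
At equilibrium [HA] = 0.0985 − 1.26 × 10^-3 = 9.72 × 10^-2 M
Ka = [H+][A-]/[HA] = (1.26 × 10^-3)² / 9.72 × 10^-2 = 1.63 × 10^-5
pKa = -log(1.63 × 10^-5) = 4.79

pKa = 4.79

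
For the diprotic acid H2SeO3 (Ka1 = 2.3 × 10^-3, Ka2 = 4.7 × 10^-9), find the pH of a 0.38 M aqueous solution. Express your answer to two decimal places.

pH = 1.55

Ka1 ≫ Ka2, so treat the first dissociation as the only significant source of H+.
Ka1 = x²/(0.38 − x) = 2.3 × 10^-3
Solving the quadratic: x = (−Ka1 + √(Ka1² + 4·Ka1·C₀))/2 = 2.84 × 10^-2 M
pH = −log(2.84 × 10^-2) = 1.55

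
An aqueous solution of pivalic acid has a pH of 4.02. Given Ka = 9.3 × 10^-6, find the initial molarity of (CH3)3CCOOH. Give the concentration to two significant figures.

[H+] = 10^(-4.02) = 9.55 × 10^-5 M = x
Ka = x²/(C₀ − x) ⇒ C₀ = x + x²/Ka
C₀ = 9.55 × 10^-5 + (9.55 × 10^-5)²/(9.3 × 10^-6) = 1.08 × 10^-3 M

C₀ = 1.1 × 10^-3 M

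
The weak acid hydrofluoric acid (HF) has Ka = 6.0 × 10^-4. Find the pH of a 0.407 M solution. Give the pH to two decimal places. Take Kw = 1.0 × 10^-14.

pH = 1.81

HF ⇌ F- + H+
Let x = [H+] at equilibrium. Ka = x²/(0.407 − x).
Since Ka ≪ C₀, x ≈ √(Ka·C₀) = 1.56 × 10^-2 M.
pH = −log[H+] = −log(1.56 × 10^-2) = 1.81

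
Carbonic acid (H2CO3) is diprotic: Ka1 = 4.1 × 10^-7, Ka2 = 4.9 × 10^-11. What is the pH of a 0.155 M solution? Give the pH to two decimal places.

Ka1 ≫ Ka2, so treat the first dissociation as the only significant source of H+.
Ka1 = x²/(0.155 − x) = 4.1 × 10^-7
x ≈ √(4.1 × 10^-7 × 0.155) = 2.52 × 10^-4 M
pH = −log(2.52 × 10^-4) = 3.60

pH = 3.60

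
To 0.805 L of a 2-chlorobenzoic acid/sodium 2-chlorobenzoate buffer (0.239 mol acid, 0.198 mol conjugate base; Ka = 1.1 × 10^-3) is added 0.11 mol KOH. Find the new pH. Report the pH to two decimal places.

pH = 3.34

After neutralization: n(ClC6H4COOH) = 0.129 mol, n(ClC6H4COO-) = 0.308 mol.
pKa = −log(1.1 × 10^-3) = 2.959
Henderson–Hasselbalch with mole ratio 0.308/0.129: pH = 2.959 + (+0.378)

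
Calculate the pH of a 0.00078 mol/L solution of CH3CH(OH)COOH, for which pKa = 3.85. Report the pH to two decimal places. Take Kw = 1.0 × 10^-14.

pH = 3.57

CH3CH(OH)COOH ⇌ CH3CH(OH)COO- + H+
Ka = 10^(−3.85) = 1.41 × 10^-4
Ka = x²/(0.00078 − x) = 1.41 × 10^-4
x is not negligible relative to C₀; solve x² + 0.000141·x − 1.1e-07 = 0.
x = (−Ka + √(Ka² + 4·Ka·C₀))/2 = 2.69 × 10^-4 M
pH = −log[H+] = −log(2.69 × 10^-4) = 3.57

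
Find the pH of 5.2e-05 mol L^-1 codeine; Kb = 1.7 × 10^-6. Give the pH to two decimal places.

pH = 8.93

C18H21NO3 + H2O ⇌ C18H22NO3+ + OH-
Kb = x²/(5.2e-05 − x) = 1.7 × 10^-6
Here C₀/Kb ≈ 30.6, so the small-x approximation fails. Use the quadratic:
x = (−Kb + √(Kb² + 4·Kb·C₀))/2 = 8.59 × 10^-6 M
pOH = 5.07, so pH = 14.00 − pOH = 8.93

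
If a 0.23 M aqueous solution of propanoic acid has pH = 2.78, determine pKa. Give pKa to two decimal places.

[H+] = 10^(-2.78) = 1.66 × 10^-3 M
At equilibrium [HA] = 0.23 − 1.66 × 10^-3 = 2.28 × 10^-1 M
Ka = [H+][A-]/[HA] = (1.66 × 10^-3)² / 2.28 × 10^-1 = 1.21 × 10^-5
pKa = -log(1.21 × 10^-5) = 4.92

pKa = 4.92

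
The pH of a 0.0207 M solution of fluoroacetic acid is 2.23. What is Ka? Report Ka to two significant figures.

Ka = 2.3 × 10^-3

[H+] = 10^(-2.23) = 5.89 × 10^-3 M
At equilibrium [HA] = 0.0207 − 5.89 × 10^-3 = 1.48 × 10^-2 M
Ka = [H+][A-]/[HA] = (5.89 × 10^-3)² / 1.48 × 10^-2 = 2.3 × 10^-3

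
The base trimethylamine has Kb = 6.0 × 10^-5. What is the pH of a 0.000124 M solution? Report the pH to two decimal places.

(CH3)3N + H2O ⇌ (CH3)3NH+ + OH-
Kb = [OH-]²/(0.000124 − [OH-]) = 6.0 × 10^-5
[OH-] is not negligible relative to C₀; solve [OH-]² + 6e-05·[OH-] − 7.44e-09 = 0.
[OH-] = [−6e-05 + √(6e-05² + 2.98e-08)]/2 = 6.13 × 10^-5 M
pOH = 4.21, so pH = 14.00 − pOH = 9.79

pH = 9.79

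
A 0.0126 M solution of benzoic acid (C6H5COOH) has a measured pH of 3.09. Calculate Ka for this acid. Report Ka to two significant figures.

Ka = 5.6 × 10^-5

[H+] = 10^(-3.09) = 8.13 × 10^-4 M
At equilibrium [HA] = 0.0126 − 8.13 × 10^-4 = 1.18 × 10^-2 M
Ka = [H+][A-]/[HA] = (8.13 × 10^-4)² / 1.18 × 10^-2 = 5.6 × 10^-5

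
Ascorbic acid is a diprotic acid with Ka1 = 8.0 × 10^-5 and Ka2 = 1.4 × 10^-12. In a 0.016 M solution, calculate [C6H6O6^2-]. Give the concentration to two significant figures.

First ionization gives [H+] ≈ [HC6H6O6-] = 1.09 × 10^-3 M.
Second step: Ka2 = [H+][C6H6O6^2-]/[HC6H6O6-] ≈ [C6H6O6^2-] (since [H+] ≈ [HC6H6O6-]).
So [C6H6O6^2-] ≈ Ka2.

1.4 × 10^-12 M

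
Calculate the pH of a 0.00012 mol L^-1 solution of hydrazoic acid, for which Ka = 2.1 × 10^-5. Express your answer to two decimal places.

HN3 ⇌ N3- + H+
Let x = [H+] at equilibrium. Ka = x²/(0.00012 − x).
The 5% rule fails; solving x² + Ka·x − Ka·C₀ = 0 exactly:
x = [−2.1e-05 + √(2.1e-05² + 1.01e-08)]/2 = 4.08 × 10^-5 M
pH = −log[H+] = −log(4.08 × 10^-5) = 4.39

pH = 4.39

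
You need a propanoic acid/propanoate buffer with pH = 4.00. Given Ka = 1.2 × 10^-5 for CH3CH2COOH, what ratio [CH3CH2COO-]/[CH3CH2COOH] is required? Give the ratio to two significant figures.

pKa = -log(1.2 × 10^-5) = 4.921
pH = pKa + log(r) ⇒ log(r) = 4.00 − 4.921 = -0.921
r = [CH3CH2COO-]/[CH3CH2COOH] = 10^(-0.921) = 0.12

ratio = 0.12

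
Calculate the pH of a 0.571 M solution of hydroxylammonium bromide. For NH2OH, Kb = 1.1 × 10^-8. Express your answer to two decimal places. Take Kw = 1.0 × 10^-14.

NH3OH+ is the conjugate acid of the weak base NH2OH.
Ka = Kw/Kb = 1.0×10^-14 / 1.1 × 10^-8 = 9.09 × 10^-7
From the ICE table, Ka = x²/(0.571 − x) = 9.09 × 10^-7.
Assume x ≪ 0.571: x ≈ √(9.09 × 10^-7 × 0.571) = 7.20 × 10^-4 M
pH = −log[H+] = −log(7.20 × 10^-4) = 3.14

pH = 3.14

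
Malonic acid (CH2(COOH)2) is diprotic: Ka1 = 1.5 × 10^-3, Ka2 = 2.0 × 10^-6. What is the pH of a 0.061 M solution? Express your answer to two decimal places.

Ka1 ≫ Ka2, so treat the first dissociation as the only significant source of H+.
Ka1 = x²/(0.061 − x) = 1.5 × 10^-3
Solving the quadratic: x = (−Ka1 + √(Ka1² + 4·Ka1·C₀))/2 = 8.84 × 10^-3 M
pH = −log(8.84 × 10^-3) = 2.05

pH = 2.05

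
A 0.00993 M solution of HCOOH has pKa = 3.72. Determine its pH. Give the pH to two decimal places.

pH = 2.89

HCOOH ⇌ HCOO- + H+
Ka = 10^(−3.72) = 1.91 × 10^-4
Let x = [H+] at equilibrium. Ka = x²/(0.00993 − x).
The 5% rule fails; solving x² + Ka·x − Ka·C₀ = 0 exactly:
x = [−0.000191 + √(0.000191² + 7.59e-06)]/2 = 1.28 × 10^-3 M
pH = −log(1.28 × 10^-3) = 2.89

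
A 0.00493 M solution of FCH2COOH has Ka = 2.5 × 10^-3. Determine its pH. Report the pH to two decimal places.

FCH2COOH ⇌ FCH2COO- + H+
Ka = [H+]²/(0.00493 − [H+]) = 2.5 × 10^-3
The 5% rule fails; solving [H+]² + Ka·[H+] − Ka·C₀ = 0 exactly:
[H+] = (−Ka + √(Ka² + 4·Ka·C₀))/2 = 2.48 × 10^-3 M
pH = −log[H+] = −log(2.48 × 10^-3) = 2.61

pH = 2.61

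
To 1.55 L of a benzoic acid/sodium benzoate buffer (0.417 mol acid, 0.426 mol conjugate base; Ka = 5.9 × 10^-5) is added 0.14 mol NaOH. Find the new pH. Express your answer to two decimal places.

pH = 4.54

After neutralization: n(C6H5COOH) = 0.277 mol, n(C6H5COO-) = 0.566 mol.
pKa = −log(5.9 × 10^-5) = 4.229
Henderson–Hasselbalch with mole ratio 0.566/0.277: pH = 4.229 + (+0.310)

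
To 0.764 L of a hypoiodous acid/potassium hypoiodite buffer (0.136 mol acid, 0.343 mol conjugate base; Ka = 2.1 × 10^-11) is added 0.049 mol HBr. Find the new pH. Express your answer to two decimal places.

pH = 10.88

After neutralization: n(HOI) = 0.185 mol, n(OI-) = 0.294 mol.
pKa = −log(2.1 × 10^-11) = 10.678
Henderson–Hasselbalch with mole ratio 0.294/0.185: pH = 10.678 + (+0.201)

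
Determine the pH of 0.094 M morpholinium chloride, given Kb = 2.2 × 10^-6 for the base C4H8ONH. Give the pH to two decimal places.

pH = 4.68

C4H8ONH2+ is the conjugate acid of the weak base C4H8ONH.
Ka = Kw/Kb = 1.0×10^-14 / 2.2 × 10^-6 = 4.55 × 10^-9
Ka = [H+]²/(0.094 − [H+]) = 4.55 × 10^-9
Neglecting [H+] in the denominator: [H+] = √(4.55 × 10^-9 × 0.094) = 2.07 × 10^-5 M
([H+]/C₀ = 0.022% < 5%, so the approximation holds.)
pH = −log[H+] = −log(2.07 × 10^-5) = 4.68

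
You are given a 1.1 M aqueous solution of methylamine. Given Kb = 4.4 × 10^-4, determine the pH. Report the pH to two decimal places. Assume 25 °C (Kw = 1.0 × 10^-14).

pH = 12.34

CH3NH2 + H2O ⇌ CH3NH3+ + OH-
From the ICE table, Kb = [OH-]²/(1.1 − [OH-]) = 4.4 × 10^-4.
Since Kb ≪ C₀, [OH-] ≈ √(Kb·C₀) = 2.20 × 10^-2 M.
([OH-]/C₀ = 2% < 5%, so the approximation holds.)
pOH = 1.66, so pH = 14.00 − pOH = 12.34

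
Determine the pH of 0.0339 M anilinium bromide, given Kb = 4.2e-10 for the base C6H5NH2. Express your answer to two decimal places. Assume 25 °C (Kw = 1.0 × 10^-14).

pH = 3.05

C6H5NH3+ is the conjugate acid of the weak base C6H5NH2.
Ka = Kw/Kb = 1.0×10^-14 / 4.2 × 10^-10 = 2.38 × 10^-5
Ka = [H+]²/(0.0339 − [H+]) = 2.38 × 10^-5
Assume [H+] ≪ 0.0339: [H+] ≈ √(2.38 × 10^-5 × 0.0339) = 8.98 × 10^-4 M
Check: 2.6% ionized — well under 5%, approximation valid.
pH = −log[H+] = −log(8.98 × 10^-4) = 3.05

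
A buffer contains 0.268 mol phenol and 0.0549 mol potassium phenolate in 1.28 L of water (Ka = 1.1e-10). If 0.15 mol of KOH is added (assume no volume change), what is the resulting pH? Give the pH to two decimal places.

OH- converts C6H5OH to C6H5O-: C6H5OH → 0.118 mol, C6H5O- → 0.205 mol.
pKa = −log(1.1 × 10^-10) = 9.959
pH = pKa + log([A⁻]/[HA]) = 9.959 + log(0.205/0.118) = 9.959 +0.240

pH = 10.20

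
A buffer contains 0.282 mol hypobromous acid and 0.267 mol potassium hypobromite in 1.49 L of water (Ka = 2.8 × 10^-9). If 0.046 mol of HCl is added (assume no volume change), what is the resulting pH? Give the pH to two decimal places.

pH = 8.38

Added H+ converts OBr- to HOBr: HOBr → 0.328 mol, OBr- → 0.221 mol.
pKa = −log(2.8 × 10^-9) = 8.553
pH = pKa + log([A⁻]/[HA]) = 8.553 + log(0.221/0.328) = 8.553 -0.171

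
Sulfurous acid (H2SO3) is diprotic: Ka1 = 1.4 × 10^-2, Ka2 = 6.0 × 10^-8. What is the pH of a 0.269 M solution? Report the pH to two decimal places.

Ka1 ≫ Ka2, so treat the first dissociation as the only significant source of H+.
Ka1 = x²/(0.269 − x) = 1.4 × 10^-2
Solving the quadratic: x = (−Ka1 + √(Ka1² + 4·Ka1·C₀))/2 = 5.48 × 10^-2 M
pH = −log(5.48 × 10^-2) = 1.26

pH = 1.26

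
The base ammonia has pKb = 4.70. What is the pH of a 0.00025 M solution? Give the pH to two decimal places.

NH3 + H2O ⇌ NH4+ + OH-
Kb = 10^(−4.70) = 2.00 × 10^-5
Let x = [OH-] at equilibrium. Kb = x²/(0.00025 − x).
The 5% rule fails; solving x² + Kb·x − Kb·C₀ = 0 exactly:
x = [−2e-05 + √(2e-05² + 2e-08)]/2 = 6.14 × 10^-5 M
pOH = −log(6.14 × 10^-5) = 4.21; pH = 14.00 − 4.21 = 9.79

pH = 9.79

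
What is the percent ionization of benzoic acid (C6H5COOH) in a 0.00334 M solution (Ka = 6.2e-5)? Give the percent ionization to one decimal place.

12.7%

C6H5COOH ⇌ C6H5COO- + H+; let x = [H+] at equilibrium.
Solve x² + 6.2e-05x − 2.07e-07 = 0 → x = 4.25 × 10^-4 M
% ionization = x/C₀ × 100% = 4.25 × 10^-4/0.00334 × 100% = 12.7%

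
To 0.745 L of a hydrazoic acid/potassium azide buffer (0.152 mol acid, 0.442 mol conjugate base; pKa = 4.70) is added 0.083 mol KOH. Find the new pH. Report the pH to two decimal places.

After neutralization: n(HN3) = 0.069 mol, n(N3-) = 0.525 mol.
pH = pKa + log([A⁻]/[HA]) = 4.70 + log(0.525/0.069) = 4.70 +0.881

pH = 5.58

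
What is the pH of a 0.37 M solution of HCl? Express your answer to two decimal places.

pH = 0.43

HCl is a strong acid and dissociates completely, so [H+] = 0.37 M.
pH = -log(0.37) = 0.43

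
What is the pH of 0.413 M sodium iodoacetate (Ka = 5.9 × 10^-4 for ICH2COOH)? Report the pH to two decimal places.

ICH2COO- is the conjugate base of the weak acid ICH2COOH.
Kb = Kw/Ka = 1.0×10^-14 / 5.9 × 10^-4 = 1.69 × 10^-11
From the ICE table, Kb = [OH-]²/(0.413 − [OH-]) = 1.69 × 10^-11.
Assume [OH-] ≪ 0.413: [OH-] ≈ √(1.69 × 10^-11 × 0.413) = 2.64 × 10^-6 M
pOH = 5.58, so pH = 14.00 − pOH = 8.42

pH = 8.42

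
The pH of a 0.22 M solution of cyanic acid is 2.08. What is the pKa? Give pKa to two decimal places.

[H+] = 10^(-2.08) = 8.32 × 10^-3 M
At equilibrium [HA] = 0.22 − 8.32 × 10^-3 = 2.12 × 10^-1 M
Ka = [H+][A-]/[HA] = (8.32 × 10^-3)² / 2.12 × 10^-1 = 3.27 × 10^-4
pKa = -log(3.27 × 10^-4) = 3.49

pKa = 3.49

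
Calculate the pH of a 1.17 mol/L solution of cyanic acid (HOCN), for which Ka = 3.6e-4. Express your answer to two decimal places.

HOCN ⇌ OCN- + H+
From the ICE table, Ka = [H+]²/(1.17 − [H+]) = 3.6 × 10^-4.
Neglecting [H+] in the denominator: [H+] = √(3.6 × 10^-4 × 1.17) = 2.05 × 10^-2 M
([H+]/C₀ = 1.8% < 5%, so the approximation holds.)
pH = −log(2.05 × 10^-2) = 1.69

pH = 1.69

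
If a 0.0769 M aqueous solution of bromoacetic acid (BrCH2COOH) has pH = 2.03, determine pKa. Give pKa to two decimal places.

pKa = 2.89

[H+] = 10^(-2.03) = 9.33 × 10^-3 M
At equilibrium [HA] = 0.0769 − 9.33 × 10^-3 = 6.76 × 10^-2 M
Ka = [H+][A-]/[HA] = (9.33 × 10^-3)² / 6.76 × 10^-2 = 1.29 × 10^-3
pKa = -log(1.29 × 10^-3) = 2.89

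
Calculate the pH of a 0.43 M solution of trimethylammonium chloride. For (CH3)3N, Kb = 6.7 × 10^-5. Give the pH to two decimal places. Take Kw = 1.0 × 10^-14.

pH = 5.10

(CH3)3NH+ is the conjugate acid of the weak base (CH3)3N.
Ka = Kw/Kb = 1.0×10^-14 / 6.7 × 10^-5 = 1.49 × 10^-10
Ka = [H+]²/(0.43 − [H+]) = 1.49 × 10^-10
Assume [H+] ≪ 0.43: [H+] ≈ √(1.49 × 10^-10 × 0.43) = 8.00 × 10^-6 M
pH = −log[H+] = −log(8.00 × 10^-6) = 5.10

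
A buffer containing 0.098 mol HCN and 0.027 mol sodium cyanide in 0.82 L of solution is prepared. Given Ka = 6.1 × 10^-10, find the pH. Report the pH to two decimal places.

pKa = −log(6.1 × 10^-10) = 9.215
Using pH = pKa + log([base]/[acid]) with [base]/[acid] = 0.027/0.098:
pH = 9.215 + (-0.560) = 8.65

pH = 8.65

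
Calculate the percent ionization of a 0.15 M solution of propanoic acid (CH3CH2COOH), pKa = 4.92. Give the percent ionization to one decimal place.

CH3CH2COOH ⇌ CH3CH2COO- + H+; let x = [H+] at equilibrium.
Ka = 10^(−4.92) = 1.20 × 10^-5
x ≈ √(Ka·C₀) = √(1.20 × 10^-5 × 0.15) = 1.34 × 10^-3 M
% ionization = x/C₀ × 100% = 1.34 × 10^-3/0.15 × 100% = 0.9%

0.9%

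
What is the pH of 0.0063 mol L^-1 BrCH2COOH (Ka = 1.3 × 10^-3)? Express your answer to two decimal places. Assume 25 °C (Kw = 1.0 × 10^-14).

pH = 2.64

BrCH2COOH ⇌ BrCH2COO- + H+
From the ICE table, Ka = x²/(0.0063 − x) = 1.3 × 10^-3.
Here C₀/Ka ≈ 4.85, so the small-x approximation fails. Use the quadratic:
x = (−Ka + √(Ka² + 4·Ka·C₀))/2 = 2.28 × 10^-3 M
pH = −log(2.28 × 10^-3) = 2.64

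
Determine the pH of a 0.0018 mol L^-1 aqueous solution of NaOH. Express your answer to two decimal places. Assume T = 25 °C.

pH = 11.26

NaOH is a strong base; [OH-] = 0.0018 M.
pOH = -log(0.0018) = 2.74
pH = 14.00 - 2.74 = 11.26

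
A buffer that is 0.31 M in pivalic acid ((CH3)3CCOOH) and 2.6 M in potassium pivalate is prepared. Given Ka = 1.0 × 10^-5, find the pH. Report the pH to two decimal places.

pKa = −log(1.0 × 10^-5) = 5.000
Using pH = pKa + log([base]/[acid]) with [base]/[acid] = 2.6/0.31:
pH = 5.000 + (+0.924) = 5.92

pH = 5.92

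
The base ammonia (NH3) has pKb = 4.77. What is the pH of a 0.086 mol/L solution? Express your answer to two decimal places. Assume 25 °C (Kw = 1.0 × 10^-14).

pH = 11.08

NH3 + H2O ⇌ NH4+ + OH-
Kb = 10^(−4.77) = 1.70 × 10^-5
From the ICE table, Kb = x²/(0.086 − x) = 1.70 × 10^-5.
Assume x ≪ 0.086: x ≈ √(1.70 × 10^-5 × 0.086) = 1.21 × 10^-3 M
pOH = −log(1.21 × 10^-3) = 2.92; pH = 14.00 − 2.92 = 11.08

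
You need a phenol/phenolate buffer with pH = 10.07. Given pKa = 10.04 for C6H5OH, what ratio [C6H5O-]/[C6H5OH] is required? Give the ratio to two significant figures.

pH = pKa + log(r) ⇒ log(r) = 10.07 − 10.04 = +0.03
r = [C6H5O-]/[C6H5OH] = 10^(+0.03) = 1.07

ratio = 1.1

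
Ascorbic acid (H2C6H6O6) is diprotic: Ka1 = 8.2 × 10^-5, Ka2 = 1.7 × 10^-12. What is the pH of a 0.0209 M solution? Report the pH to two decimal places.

Since Ka1 ≫ Ka2, the first ionization dominates [H+].
Ka1 = x²/(0.0209 − x) = 8.2 × 10^-5
Solving the quadratic: x = (−Ka1 + √(Ka1² + 4·Ka1·C₀))/2 = 1.27 × 10^-3 M
pH = −log(1.27 × 10^-3) = 2.90

pH = 2.90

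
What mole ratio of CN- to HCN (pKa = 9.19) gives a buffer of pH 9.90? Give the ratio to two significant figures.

pH = pKa + log(r) ⇒ log(r) = 9.90 − 9.19 = +0.71
r = [CN-]/[HCN] = 10^(+0.71) = 5.13

ratio = 5.1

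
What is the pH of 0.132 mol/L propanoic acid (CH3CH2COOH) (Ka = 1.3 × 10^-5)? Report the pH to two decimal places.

CH3CH2COOH ⇌ CH3CH2COO- + H+
From the ICE table, Ka = [H+]²/(0.132 − [H+]) = 1.3 × 10^-5.
Neglecting [H+] in the denominator: [H+] = √(1.3 × 10^-5 × 0.132) = 1.31 × 10^-3 M
pH = −log(1.31 × 10^-3) = 2.88

pH = 2.88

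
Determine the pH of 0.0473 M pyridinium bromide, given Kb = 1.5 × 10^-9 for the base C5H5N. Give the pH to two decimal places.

pH = 3.25

C5H5NH+ is the conjugate acid of the weak base C5H5N.
Ka = Kw/Kb = 1.0×10^-14 / 1.5 × 10^-9 = 6.67 × 10^-6
Ka = [H+]²/(0.0473 − [H+]) = 6.67 × 10^-6
Since Ka ≪ C₀, [H+] ≈ √(Ka·C₀) = 5.62 × 10^-4 M.
Check: 1.2% ionized — well under 5%, approximation valid.
pH = −log[H+] = −log(5.62 × 10^-4) = 3.25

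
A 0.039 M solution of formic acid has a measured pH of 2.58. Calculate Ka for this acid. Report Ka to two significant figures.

Ka = 1.9 × 10^-4

[H+] = 10^(-2.58) = 2.63 × 10^-3 M
At equilibrium [HA] = 0.039 − 2.63 × 10^-3 = 3.64 × 10^-2 M
Ka = [H+][A-]/[HA] = (2.63 × 10^-3)² / 3.64 × 10^-2 = 1.9 × 10^-4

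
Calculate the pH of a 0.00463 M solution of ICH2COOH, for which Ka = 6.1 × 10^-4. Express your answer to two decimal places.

ICH2COOH ⇌ ICH2COO- + H+
Ka = [H+]²/(0.00463 − [H+]) = 6.1 × 10^-4
The 5% rule fails; solving [H+]² + Ka·[H+] − Ka·C₀ = 0 exactly:
[H+] = [−0.00061 + √(0.00061² + 1.13e-05)]/2 = 1.40 × 10^-3 M
pH = −log[H+] = −log(1.40 × 10^-3) = 2.85

pH = 2.85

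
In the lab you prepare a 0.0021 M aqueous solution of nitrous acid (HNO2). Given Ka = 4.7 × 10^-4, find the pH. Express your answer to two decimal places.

pH = 3.10

HNO2 ⇌ NO2- + H+
From the ICE table, Ka = x²/(0.0021 − x) = 4.7 × 10^-4.
Here C₀/Ka ≈ 4.47, so the small-x approximation fails. Use the quadratic:
x = [−0.00047 + √(0.00047² + 3.95e-06)]/2 = 7.86 × 10^-4 M
pH = −log(7.86 × 10^-4) = 3.10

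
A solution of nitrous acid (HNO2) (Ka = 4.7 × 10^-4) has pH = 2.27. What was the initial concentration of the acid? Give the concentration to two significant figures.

C₀ = 6.7 × 10^-2 M

[H+] = 10^(-2.27) = 5.37 × 10^-3 M = x
Ka = x²/(C₀ − x) ⇒ C₀ = x + x²/Ka
C₀ = 5.37 × 10^-3 + (5.37 × 10^-3)²/(4.7 × 10^-4) = 6.67 × 10^-2 M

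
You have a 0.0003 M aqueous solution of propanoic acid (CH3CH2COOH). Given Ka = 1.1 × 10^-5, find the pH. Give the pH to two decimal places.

pH = 4.28

CH3CH2COOH ⇌ CH3CH2COO- + H+
Ka = [H+]²/(0.0003 − [H+]) = 1.1 × 10^-5
Here C₀/Ka ≈ 27.3, so the small-[H+] approximation fails. Use the quadratic:
[H+] = (−Ka + √(Ka² + 4·Ka·C₀))/2 = 5.22 × 10^-5 M
pH = −log(5.22 × 10^-5) = 4.28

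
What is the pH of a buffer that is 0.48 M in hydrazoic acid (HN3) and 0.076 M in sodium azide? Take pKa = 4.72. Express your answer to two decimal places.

pH = 3.92

Henderson–Hasselbalch: pH = pKa + log([N3-]/[HN3]) = 4.72 + log(0.076/0.48)
pH = 4.72 + (-0.800) = 3.92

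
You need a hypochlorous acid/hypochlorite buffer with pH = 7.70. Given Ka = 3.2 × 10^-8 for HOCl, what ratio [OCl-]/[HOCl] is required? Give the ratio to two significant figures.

pKa = -log(3.2 × 10^-8) = 7.495
pH = pKa + log(r) ⇒ log(r) = 7.70 − 7.495 = +0.205
r = [OCl-]/[HOCl] = 10^(+0.205) = 1.6

ratio = 1.6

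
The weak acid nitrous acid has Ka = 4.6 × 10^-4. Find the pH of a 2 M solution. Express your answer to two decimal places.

HNO2 ⇌ NO2- + H+
Ka = [H+]²/(2 − [H+]) = 4.6 × 10^-4
Assume [H+] ≪ 2: [H+] ≈ √(4.6 × 10^-4 × 2) = 3.03 × 10^-2 M
pH = −log[H+] = −log(3.03 × 10^-2) = 1.52

pH = 1.52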